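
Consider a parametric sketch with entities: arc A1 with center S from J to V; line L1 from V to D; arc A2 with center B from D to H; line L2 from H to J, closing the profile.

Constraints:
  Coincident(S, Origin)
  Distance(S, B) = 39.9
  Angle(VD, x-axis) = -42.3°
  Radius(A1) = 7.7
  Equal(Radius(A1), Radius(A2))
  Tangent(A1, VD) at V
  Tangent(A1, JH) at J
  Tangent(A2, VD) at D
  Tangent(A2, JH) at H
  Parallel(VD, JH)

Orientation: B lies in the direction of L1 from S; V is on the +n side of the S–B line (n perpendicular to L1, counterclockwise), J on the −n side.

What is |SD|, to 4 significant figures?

40.64

Tangency of A1 to both parallel lines with radius 7.7 puts V and J at S ± 7.7·n: V = (5.182, 5.695), J = (-5.182, -5.695). Equal radii place D and H the same way about B: D = B + 7.7·n = (34.69, -21.16), H = B − 7.7·n = (24.33, -32.55). Then |SD| = |D − S| = 40.64.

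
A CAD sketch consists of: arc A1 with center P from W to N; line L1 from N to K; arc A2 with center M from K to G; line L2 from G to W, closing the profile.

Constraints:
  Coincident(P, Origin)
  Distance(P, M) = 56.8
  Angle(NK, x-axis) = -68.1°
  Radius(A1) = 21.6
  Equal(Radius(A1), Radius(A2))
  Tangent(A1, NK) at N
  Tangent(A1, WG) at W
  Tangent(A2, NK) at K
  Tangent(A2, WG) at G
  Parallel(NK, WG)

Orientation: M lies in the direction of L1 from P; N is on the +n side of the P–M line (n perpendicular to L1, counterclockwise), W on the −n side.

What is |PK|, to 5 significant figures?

60.768

Tangency of A1 to both parallel lines with radius 21.6 puts N and W at P ± 21.6·n: N = (20.041, 8.0565), W = (-20.041, -8.0565). Equal radii place K and G the same way about M: K = M + 21.6·n = (41.227, -44.645), G = M − 21.6·n = (1.1444, -60.758). Then |PK| = |K − P| = 60.768.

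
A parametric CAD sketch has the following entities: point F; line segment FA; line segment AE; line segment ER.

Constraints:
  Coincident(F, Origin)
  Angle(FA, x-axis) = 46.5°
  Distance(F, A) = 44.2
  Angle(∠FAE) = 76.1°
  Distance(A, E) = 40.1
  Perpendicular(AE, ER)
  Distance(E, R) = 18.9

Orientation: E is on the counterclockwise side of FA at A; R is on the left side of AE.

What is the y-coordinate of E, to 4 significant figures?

51.87

F is at the origin; FA runs at 46.5° with length 44.2, so A = 44.2·(cos 46.5°, sin 46.5°) = (30.43, 32.06). ∠FAE = 76.1°, so AE runs at 46.5° + (180° − 76.1°) = 150.4° from the x-axis; with |AE| = 40.1, E = A + 40.1·(cos 150.4°, sin 150.4°) = (-4.441, 51.87). So E.y = 51.87.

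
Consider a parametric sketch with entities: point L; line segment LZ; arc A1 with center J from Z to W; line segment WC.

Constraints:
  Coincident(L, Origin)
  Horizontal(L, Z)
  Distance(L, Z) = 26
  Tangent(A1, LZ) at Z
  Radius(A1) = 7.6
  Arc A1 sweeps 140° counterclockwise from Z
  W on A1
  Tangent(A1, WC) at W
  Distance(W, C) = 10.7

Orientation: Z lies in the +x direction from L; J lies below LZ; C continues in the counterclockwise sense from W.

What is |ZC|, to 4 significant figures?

20.57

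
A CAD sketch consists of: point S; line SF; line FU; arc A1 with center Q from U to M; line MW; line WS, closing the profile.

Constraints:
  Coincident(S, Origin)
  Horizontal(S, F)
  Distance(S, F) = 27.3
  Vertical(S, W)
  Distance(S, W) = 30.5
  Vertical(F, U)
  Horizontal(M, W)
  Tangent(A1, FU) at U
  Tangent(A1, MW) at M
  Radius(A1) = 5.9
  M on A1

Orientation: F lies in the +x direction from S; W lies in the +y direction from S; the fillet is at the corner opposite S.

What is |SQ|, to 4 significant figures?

32.61

SW is vertical with |SW| = 30.5 and W on the +y side, so W = (0.000, 30.50). The virtual corner opposite S is at (27.30, 30.50). Since A1 is tangent to FU there, QU ⟂ FU and the tangent condition forces QM to be normal to MW, with radius 5.9, so the center Q sits 5.9 in from both sides at Q = (21.40, 24.60). Then |SQ| = |Q − S| = 32.61.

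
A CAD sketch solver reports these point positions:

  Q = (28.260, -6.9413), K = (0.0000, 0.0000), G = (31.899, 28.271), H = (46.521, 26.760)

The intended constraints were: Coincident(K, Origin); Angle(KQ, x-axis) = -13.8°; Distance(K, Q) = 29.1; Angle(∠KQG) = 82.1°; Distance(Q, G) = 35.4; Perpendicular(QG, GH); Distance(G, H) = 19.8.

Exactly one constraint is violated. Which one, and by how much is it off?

Distance(G, H) = 19.8 — off by 5.10.

K = (0.00, 0.00) ✓; KQ at -13.80° ✓; |KQ| = 29.10 ✓; ∠KQG = 82.10° ✓; |QG| = 35.40 ✓; ∠(QG, GH) = 90.00° ✓; |GH| = 14.70 ✗.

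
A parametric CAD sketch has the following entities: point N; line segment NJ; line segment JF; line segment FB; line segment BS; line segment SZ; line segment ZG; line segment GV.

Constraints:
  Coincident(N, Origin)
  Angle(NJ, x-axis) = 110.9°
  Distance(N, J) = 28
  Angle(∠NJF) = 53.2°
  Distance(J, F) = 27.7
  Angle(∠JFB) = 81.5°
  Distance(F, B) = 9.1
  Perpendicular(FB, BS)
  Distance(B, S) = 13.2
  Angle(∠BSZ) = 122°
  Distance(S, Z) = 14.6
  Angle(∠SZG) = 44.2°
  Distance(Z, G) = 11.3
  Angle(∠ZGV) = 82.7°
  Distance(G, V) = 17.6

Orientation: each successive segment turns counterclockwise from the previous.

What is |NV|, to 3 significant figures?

11.9

N is at the origin; NJ runs at 110.9° with length 28.0, so J = (-9.99, 26.2). ∠NJF = 53.2° gives JF at -122° from the x-axis; with |JF| = 27.7, F = (-24.8, 2.74). ∠JFB = 81.5° gives FB at -23.8° from the x-axis; with |FB| = 9.1, B = (-16.5, -0.928). The perpendicularity gives BS at right angles to FB, so BS runs at 66.2°; with |BS| = 13.2, S = (-11.1, 11.1). ∠BSZ = 122.0° gives SZ at 124° from the x-axis; with |SZ| = 14.6, Z = (-19.3, 23.2). ∠SZG = 44.2° gives ZG at -100° from the x-axis; with |ZG| = 11.3, G = (-21.3, 12.1). ∠ZGV = 82.7° gives GV at -2.70° from the x-axis; with |GV| = 17.6, V = (-3.73, 11.3). Then |NV| = |V − N| = 11.9.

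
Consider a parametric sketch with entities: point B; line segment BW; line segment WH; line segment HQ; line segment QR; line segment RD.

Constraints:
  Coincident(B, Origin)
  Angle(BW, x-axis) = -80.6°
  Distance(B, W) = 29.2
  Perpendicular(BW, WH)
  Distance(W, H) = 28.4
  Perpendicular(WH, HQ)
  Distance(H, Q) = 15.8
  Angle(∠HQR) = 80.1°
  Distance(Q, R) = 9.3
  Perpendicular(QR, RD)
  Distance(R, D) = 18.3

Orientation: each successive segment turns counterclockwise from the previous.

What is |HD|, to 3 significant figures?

7.13

∠HQR = 80.1° gives QR at -161° from the x-axis; with |QR| = 9.3, R = (21.4, -11.7). QR is perpendicular to RD, so RD runs at -70.7°; with |RD| = 18.3, D = (27.5, -28.9). Then |HD| = |D − H| = 7.13.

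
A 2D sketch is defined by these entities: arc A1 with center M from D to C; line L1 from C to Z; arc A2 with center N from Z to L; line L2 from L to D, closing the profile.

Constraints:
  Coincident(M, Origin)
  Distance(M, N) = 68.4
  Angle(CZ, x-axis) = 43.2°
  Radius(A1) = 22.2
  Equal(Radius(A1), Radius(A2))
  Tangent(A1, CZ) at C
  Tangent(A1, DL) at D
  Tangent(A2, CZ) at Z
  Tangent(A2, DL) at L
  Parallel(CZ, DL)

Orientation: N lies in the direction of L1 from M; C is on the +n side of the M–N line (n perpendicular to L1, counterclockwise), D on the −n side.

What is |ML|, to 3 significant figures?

71.9

The slot axis is L1's direction at 43.2°, so u = (cos 43.2°, sin 43.2°) = (0.729, 0.685) and n = (−sin 43.2°, cos 43.2°) = (-0.685, 0.729). M is at the origin and N lies 68.4 along u from M, so N = 68.4·u = (49.9, 46.8). Tangency of A1 to both parallel lines with radius 22.2 puts C and D at M ± 22.2·n: C = (-15.2, 16.2), D = (15.2, -16.2). Equal radii place Z and L the same way about N: Z = N + 22.2·n = (34.7, 63.0), L = N − 22.2·n = (65.1, 30.6). Then |ML| = |L − M| = 71.9.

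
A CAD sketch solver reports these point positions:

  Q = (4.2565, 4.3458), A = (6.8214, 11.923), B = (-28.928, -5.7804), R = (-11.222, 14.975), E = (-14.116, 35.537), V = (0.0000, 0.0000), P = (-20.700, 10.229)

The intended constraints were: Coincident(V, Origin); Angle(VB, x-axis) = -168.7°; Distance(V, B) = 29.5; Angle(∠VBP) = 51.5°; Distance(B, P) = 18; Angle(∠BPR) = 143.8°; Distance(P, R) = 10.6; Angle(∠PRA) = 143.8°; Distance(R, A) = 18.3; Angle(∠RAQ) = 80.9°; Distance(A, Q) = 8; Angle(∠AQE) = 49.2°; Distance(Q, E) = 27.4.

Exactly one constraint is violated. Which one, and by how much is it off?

Distance(Q, E) = 27.4 — off by 8.80.

V = (0.00, 0.00) ✓; VB at -168.7° ✓; |VB| = 29.50 ✓; ∠VBP = 51.50° ✓; |BP| = 18.00 ✓; ∠BPR = 143.8° ✓; |PR| = 10.60 ✓; ∠PRA = 143.8° ✓; |RA| = 18.30 ✓; ∠RAQ = 80.90° ✓; |AQ| = 8.000 ✓; ∠AQE = 49.20° ✓; |QE| = 36.20 ✗.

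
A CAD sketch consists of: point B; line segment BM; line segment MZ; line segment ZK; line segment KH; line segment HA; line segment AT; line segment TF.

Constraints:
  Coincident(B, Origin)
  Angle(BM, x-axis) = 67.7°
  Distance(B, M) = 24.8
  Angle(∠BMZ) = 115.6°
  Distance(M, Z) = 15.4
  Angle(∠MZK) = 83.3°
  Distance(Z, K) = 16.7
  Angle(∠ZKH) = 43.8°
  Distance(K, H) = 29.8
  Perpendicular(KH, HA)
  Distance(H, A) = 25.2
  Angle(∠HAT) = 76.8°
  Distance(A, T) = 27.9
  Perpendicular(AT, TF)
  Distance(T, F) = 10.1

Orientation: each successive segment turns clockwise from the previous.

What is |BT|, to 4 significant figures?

42.23

B is at the origin; BM runs at 67.7° with length 24.8, so M = (9.411, 22.95). ∠BMZ = 115.6° gives MZ at 3.300° from the x-axis; with |MZ| = 15.4, Z = (24.78, 23.83). ∠MZK = 83.3° gives ZK at -93.40° from the x-axis; with |ZK| = 16.7, K = (23.79, 7.161). ∠ZKH = 43.8° gives KH at 130.4° from the x-axis; with |KH| = 29.8, H = (4.481, 29.85). KH is perpendicular to HA, so HA runs at 40.40°; with |HA| = 25.2, A = (23.67, 46.19). ∠HAT = 76.8° gives AT at -62.80° from the x-axis; with |AT| = 27.9, T = (36.42, 21.37). Then |BT| = |T − B| = 42.23.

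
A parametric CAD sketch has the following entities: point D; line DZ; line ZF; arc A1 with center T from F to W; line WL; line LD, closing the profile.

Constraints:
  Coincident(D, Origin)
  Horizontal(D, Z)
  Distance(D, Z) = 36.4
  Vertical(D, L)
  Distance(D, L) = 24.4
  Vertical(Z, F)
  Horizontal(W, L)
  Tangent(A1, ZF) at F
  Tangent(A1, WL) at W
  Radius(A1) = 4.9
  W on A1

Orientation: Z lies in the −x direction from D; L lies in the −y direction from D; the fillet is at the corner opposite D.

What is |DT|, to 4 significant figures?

37.05

D is at the origin; D and Z share the same y with |DZ| = 36.4 and Z on the −x side, so Z = (-36.40, 0.000). DL is vertical with |DL| = 24.4 and L on the −y side, so L = (0.000, -24.40). The virtual corner opposite D is at (-36.40, -24.40). Tangency of A1 to ZF means the radius TF is perpendicular to ZF and A1 meets WL tangentially, so TW is at right angles to WL, with radius 4.9, so the center T sits 4.9 in from both sides at T = (-31.50, -19.50). Then |DT| = |T − D| = 37.05.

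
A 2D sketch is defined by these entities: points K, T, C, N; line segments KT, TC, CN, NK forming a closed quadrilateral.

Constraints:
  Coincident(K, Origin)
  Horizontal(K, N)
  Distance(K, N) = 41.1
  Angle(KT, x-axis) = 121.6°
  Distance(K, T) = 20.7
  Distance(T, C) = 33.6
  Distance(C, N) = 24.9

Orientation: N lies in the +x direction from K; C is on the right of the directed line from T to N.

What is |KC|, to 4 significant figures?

16.44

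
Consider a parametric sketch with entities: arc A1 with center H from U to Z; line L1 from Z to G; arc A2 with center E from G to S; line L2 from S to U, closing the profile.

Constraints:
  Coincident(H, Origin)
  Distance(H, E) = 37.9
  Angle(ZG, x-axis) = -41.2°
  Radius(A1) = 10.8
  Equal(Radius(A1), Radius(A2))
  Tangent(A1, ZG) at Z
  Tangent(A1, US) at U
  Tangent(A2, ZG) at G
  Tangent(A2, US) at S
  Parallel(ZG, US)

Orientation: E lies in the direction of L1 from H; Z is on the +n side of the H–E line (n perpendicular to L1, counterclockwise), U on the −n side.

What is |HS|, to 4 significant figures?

39.41

The slot axis is L1's direction at -41.2°, so u = (cos -41.2°, sin -41.2°) = (0.7524, -0.6587) and n = (−sin -41.2°, cos -41.2°) = (0.6587, 0.7524). H is at the origin and E lies 37.9 along u from H, so E = 37.9·u = (28.52, -24.96). Tangency of A1 to both parallel lines with radius 10.8 puts Z and U at H ± 10.8·n: Z = (7.114, 8.126), U = (-7.114, -8.126). Equal radii place G and S the same way about E: G = E + 10.8·n = (35.63, -16.84), S = E − 10.8·n = (21.40, -33.09). Then |HS| = |S − H| = 39.41.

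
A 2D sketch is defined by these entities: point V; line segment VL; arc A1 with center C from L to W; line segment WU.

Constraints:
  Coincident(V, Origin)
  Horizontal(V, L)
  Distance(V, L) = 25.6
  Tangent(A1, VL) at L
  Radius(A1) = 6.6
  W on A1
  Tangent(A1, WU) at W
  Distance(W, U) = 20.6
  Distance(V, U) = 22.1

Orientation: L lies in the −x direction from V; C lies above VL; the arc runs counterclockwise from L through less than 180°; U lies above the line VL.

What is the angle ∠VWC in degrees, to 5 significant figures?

155.42°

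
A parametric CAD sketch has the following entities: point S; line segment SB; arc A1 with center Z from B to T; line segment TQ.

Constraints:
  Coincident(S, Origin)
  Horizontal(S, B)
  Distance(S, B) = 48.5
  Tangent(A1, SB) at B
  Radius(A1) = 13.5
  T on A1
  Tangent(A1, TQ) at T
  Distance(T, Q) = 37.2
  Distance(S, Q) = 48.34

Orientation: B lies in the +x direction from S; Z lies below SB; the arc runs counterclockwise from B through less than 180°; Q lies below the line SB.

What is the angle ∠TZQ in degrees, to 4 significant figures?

70.05°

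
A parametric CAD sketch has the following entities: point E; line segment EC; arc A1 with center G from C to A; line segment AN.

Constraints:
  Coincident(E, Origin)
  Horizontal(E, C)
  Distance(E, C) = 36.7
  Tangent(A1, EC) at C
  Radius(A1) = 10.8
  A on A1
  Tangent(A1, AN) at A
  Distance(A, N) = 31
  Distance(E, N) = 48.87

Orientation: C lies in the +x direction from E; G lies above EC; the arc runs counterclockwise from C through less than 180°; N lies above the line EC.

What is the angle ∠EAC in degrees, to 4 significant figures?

43.21°

E is at the origin; EC is horizontal with |EC| = 36.7 and C on the +x side, so C = (36.70, 0.000). Since A1 is tangent to EC there, GC ⟂ EC, so G = C + (0, 10.8) = (36.70, 10.80). Since GA ⟂ AN (tangency), |GN| = √(10.8² + 31.0²) = 32.83 regardless of where A sits on A1. So N lies on both circle(E, 48.87) and circle(G, 32.83); the above-EC intersection is N = (25.53, 41.67). A is the foot of the tangent from N: A = (45.08, 17.61).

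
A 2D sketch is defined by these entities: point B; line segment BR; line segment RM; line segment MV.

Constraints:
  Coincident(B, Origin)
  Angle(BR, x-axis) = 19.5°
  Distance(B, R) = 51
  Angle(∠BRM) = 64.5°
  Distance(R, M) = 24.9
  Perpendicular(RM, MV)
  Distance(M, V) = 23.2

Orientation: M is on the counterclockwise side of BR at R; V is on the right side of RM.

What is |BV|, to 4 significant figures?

69.29

B is at the origin; BR runs at 19.5° with length 51.0, so R = 51.0·(cos 19.5°, sin 19.5°) = (48.07, 17.02). ∠BRM = 64.5°, so RM runs at 19.5° + (180° − 64.5°) = 135.0° from the x-axis; with |RM| = 24.9, M = R + 24.9·(cos 135.0°, sin 135.0°) = (30.47, 34.63). RM ⟂ MV; with |MV| = 23.2 on the right of RM, V = M + 23.2·(0.7071, 0.7071) = (46.87, 51.04). Then |BV| = |V − B| = 69.29.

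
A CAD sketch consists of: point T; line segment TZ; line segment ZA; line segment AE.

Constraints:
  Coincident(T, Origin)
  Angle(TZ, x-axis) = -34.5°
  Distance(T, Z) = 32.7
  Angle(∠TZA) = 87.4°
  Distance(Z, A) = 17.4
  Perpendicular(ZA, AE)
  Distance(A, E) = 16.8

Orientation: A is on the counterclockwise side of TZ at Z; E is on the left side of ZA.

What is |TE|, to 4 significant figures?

22.47

T is at the origin; TZ runs at -34.5° with length 32.7, so Z = 32.7·(cos -34.5°, sin -34.5°) = (26.95, -18.52). ∠TZA = 87.4°, so ZA runs at -34.5° + (180° − 87.4°) = 58.10° from the x-axis; with |ZA| = 17.4, A = Z + 17.4·(cos 58.10°, sin 58.10°) = (36.14, -3.749). The perpendicularity gives AE at right angles to ZA; with |AE| = 16.8 on the left of ZA, E = A + 16.8·(-0.8490, 0.5284) = (21.88, 5.128). Then |TE| = |E − T| = 22.47.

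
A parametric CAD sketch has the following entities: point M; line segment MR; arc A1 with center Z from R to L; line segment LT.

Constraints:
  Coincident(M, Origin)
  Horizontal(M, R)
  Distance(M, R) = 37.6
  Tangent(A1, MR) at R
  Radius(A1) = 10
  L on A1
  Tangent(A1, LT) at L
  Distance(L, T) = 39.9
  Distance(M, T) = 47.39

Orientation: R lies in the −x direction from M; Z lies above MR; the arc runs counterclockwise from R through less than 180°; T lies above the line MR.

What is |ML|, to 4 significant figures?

28.93

Checks: ∠(ZR, RM) = 90.00° ✓; |ZL| = 10.00 ✓; ∠(ZL, LT) = 90.00° ✓; |LT| = 39.90 ✓; |MT| = 47.39 ✓.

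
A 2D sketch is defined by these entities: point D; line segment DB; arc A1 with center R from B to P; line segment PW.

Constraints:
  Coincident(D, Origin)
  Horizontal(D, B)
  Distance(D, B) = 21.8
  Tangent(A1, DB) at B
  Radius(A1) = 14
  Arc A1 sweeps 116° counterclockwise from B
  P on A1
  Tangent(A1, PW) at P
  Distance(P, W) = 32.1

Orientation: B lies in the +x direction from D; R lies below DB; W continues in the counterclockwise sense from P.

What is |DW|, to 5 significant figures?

54.242

D is at the origin; D and B share the same y with |DB| = 21.8 and B on the +x side, so B = (21.800, 0.0000). Tangency of A1 to DB means the radius RB is perpendicular to DB, so R = B + (0, -14) = (21.800, -14.000). On A1, B sits at bearing 90° from R; a 116° counterclockwise sweep puts P at bearing 206°, so P = R + 14.0·(cos 206°, sin 206°) = (9.2169, -20.137). Tangency of A1 to PW means the radius RP is perpendicular to PW, so PW runs along (−sin 206°, cos 206°); with |PW| = 32.1, W = (23.289, -48.988). Then |DW| = |W − D| = 54.242.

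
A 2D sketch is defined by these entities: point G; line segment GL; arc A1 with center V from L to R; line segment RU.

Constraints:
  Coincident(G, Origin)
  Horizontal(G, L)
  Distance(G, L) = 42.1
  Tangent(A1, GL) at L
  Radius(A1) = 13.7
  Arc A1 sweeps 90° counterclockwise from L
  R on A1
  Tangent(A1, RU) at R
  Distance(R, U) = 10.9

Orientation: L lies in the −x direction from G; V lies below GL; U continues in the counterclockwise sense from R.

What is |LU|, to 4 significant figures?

28.16

G is at the origin; G and L share the same y with |GL| = 42.1 and L on the −x side, so L = (-42.10, 0.000). Since A1 is tangent to GL there, VL ⟂ GL, so V = L + (0, -13.7) = (-42.10, -13.70). On A1, L sits at bearing 90° from V; a 90° counterclockwise sweep puts R at bearing 180°, so R = V + 13.7·(cos 180°, sin 180°) = (-55.80, -13.70). Tangency of A1 to RU means the radius VR is perpendicular to RU, so RU runs along (−sin 180°, cos 180°); with |RU| = 10.9, U = (-55.80, -24.60). Then |LU| = |U − L| = 28.16.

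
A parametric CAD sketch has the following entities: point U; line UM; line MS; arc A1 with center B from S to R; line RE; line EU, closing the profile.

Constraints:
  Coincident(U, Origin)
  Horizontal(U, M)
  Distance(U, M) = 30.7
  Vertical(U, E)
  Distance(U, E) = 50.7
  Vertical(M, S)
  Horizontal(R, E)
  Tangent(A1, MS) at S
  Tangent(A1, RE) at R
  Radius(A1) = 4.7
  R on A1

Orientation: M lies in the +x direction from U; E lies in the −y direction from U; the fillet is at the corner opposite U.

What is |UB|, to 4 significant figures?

52.84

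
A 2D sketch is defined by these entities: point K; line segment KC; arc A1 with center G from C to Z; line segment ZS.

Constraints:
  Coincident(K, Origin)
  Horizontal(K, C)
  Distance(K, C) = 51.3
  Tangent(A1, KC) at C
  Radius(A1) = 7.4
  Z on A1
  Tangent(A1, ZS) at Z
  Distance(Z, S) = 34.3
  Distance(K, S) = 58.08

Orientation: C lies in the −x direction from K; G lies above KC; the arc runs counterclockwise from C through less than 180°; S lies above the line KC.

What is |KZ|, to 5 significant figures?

44.448

Checks: |GZ| = 7.400 ✓; ∠(GZ, ZS) = 90.00° ✓; |ZS| = 34.30 ✓; |KS| = 58.08 ✓.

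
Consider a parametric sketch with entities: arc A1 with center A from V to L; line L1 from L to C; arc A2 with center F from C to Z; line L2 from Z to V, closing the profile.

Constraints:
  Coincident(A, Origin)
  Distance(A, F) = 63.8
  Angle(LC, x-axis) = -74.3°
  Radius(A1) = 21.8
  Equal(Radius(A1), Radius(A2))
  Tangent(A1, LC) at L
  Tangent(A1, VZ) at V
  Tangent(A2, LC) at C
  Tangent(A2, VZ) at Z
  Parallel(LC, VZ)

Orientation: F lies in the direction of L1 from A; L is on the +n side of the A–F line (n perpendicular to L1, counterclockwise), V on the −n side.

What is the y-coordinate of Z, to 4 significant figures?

-67.32

The slot axis is L1's direction at -74.3°, so u = (cos -74.3°, sin -74.3°) = (0.2706, -0.9627) and n = (−sin -74.3°, cos -74.3°) = (0.9627, 0.2706). A is at the origin and F lies 63.8 along u from A, so F = 63.8·u = (17.26, -61.42). Tangency of A1 to both parallel lines with radius 21.8 puts L and V at A ± 21.8·n: L = (20.99, 5.899), V = (-20.99, -5.899). Equal radii place C and Z the same way about F: C = F + 21.8·n = (38.25, -55.52), Z = F − 21.8·n = (-3.722, -67.32). So Z.y = -67.32.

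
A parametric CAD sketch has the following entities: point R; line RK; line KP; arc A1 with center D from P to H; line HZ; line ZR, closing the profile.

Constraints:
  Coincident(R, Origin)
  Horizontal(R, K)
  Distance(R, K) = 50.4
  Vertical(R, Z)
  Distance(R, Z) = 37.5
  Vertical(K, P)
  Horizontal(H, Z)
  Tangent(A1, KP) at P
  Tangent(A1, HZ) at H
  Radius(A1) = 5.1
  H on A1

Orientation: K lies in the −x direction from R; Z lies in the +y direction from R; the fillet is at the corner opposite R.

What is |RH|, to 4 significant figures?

58.81

R is at the origin; RK is horizontal with |RK| = 50.4 and K on the −x side, so K = (-50.40, 0.000). RZ is vertical with |RZ| = 37.5 and Z on the +y side, so Z = (0.000, 37.50). The virtual corner opposite R is at (-50.40, 37.50). Since A1 is tangent to KP there, DP ⟂ KP and the tangent condition forces DH to be normal to HZ, with radius 5.1, so the center D sits 5.1 in from both sides at D = (-45.30, 32.40). That places the tangent points at P = (-50.40, 32.40) on KP and H = (-45.30, 37.50) on HZ. Then |RH| = |H − R| = 58.81.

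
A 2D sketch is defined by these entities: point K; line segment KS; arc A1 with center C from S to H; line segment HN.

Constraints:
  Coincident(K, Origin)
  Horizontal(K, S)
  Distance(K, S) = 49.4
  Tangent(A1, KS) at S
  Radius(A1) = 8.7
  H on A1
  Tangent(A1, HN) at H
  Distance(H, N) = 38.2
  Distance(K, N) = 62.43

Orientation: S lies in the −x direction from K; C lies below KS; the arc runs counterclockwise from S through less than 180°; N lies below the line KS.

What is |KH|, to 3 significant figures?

58.6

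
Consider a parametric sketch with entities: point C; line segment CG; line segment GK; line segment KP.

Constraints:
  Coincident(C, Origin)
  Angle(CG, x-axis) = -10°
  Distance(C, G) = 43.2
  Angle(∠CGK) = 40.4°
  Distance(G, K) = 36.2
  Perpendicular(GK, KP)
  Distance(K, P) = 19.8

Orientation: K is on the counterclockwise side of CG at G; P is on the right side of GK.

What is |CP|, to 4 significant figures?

47.91

∠CGK = 40.4°, so GK runs at -10.0° + (180° − 40.4°) = 129.6° from the x-axis; with |GK| = 36.2, K = G + 36.2·(cos 129.6°, sin 129.6°) = (19.47, 20.39). The perpendicularity gives KP at right angles to GK; with |KP| = 19.8 on the right of GK, P = K + 19.8·(0.7705, 0.6374) = (34.73, 33.01). Then |CP| = |P − C| = 47.91.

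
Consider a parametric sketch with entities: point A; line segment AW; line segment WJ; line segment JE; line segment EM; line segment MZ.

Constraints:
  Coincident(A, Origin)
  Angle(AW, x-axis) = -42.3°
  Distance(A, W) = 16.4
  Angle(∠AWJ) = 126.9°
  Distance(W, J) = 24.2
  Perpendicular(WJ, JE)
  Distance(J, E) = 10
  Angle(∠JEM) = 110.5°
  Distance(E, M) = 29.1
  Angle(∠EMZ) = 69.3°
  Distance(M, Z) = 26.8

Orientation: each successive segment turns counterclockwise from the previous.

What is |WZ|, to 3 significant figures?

7.24

A is at the origin; AW runs at -42.3° with length 16.4, so W = (12.1, -11.0). ∠AWJ = 126.9° gives WJ at 10.8° from the x-axis; with |WJ| = 24.2, J = (35.9, -6.50). WJ ⟂ JE, so JE runs at 101°; with |JE| = 10.0, E = (34.0, 3.32). ∠JEM = 110.5° gives EM at 170° from the x-axis; with |EM| = 29.1, M = (5.34, 8.22). ∠EMZ = 69.3° gives MZ at -79.0° from the x-axis; with |MZ| = 26.8, Z = (10.5, -18.1). Then |WZ| = |Z − W| = 7.24.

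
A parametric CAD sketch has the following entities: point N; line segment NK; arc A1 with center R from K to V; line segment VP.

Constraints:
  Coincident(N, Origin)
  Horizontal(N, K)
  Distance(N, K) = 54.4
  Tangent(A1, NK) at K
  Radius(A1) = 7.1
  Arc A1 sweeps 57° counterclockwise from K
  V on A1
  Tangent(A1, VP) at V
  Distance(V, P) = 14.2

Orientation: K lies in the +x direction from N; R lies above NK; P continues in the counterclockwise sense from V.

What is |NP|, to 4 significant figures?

69.75

N is at the origin; NK is horizontal with |NK| = 54.4 and K on the +x side, so K = (54.40, 0.000). A1 meets NK tangentially, so RK is at right angles to NK, so R = K + (0, 7.1) = (54.40, 7.100). On A1, K sits at bearing -90° from R; a 57° counterclockwise sweep puts V at bearing -33°, so V = R + 7.1·(cos -33°, sin -33°) = (60.35, 3.233). Tangency of A1 to VP means the radius RV is perpendicular to VP, so VP runs along (−sin -33°, cos -33°); with |VP| = 14.2, P = (68.09, 15.14). Then |NP| = |P − N| = 69.75.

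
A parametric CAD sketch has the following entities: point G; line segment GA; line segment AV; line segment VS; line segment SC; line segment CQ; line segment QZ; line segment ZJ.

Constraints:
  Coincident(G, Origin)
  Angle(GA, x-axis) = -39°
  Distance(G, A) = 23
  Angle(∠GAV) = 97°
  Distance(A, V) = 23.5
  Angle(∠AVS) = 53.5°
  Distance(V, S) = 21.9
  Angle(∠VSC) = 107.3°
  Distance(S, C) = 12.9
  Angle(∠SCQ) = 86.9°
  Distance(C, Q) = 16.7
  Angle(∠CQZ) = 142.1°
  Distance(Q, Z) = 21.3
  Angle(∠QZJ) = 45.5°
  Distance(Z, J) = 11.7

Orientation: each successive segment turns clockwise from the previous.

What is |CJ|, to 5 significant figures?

26.347

G is at the origin; GA runs at -39.0° with length 23.0, so A = (17.874, -14.474). ∠GAV = 97.0° gives AV at -122.00° from the x-axis; with |AV| = 23.5, V = (5.4213, -34.403). ∠AVS = 53.5° gives VS at 111.50° from the x-axis; with |VS| = 21.9, S = (-2.6051, -14.027). ∠VSC = 107.3° gives SC at 38.800° from the x-axis; with |SC| = 12.9, C = (7.4483, -5.9442). ∠SCQ = 86.9° gives CQ at -54.300° from the x-axis; with |CQ| = 16.7, Q = (17.193, -19.506). ∠CQZ = 142.1° gives QZ at -92.200° from the x-axis; with |QZ| = 21.3, Z = (16.376, -40.790). ∠QZJ = 45.5° gives ZJ at 133.30° from the x-axis; with |ZJ| = 11.7, J = (8.3517, -32.275). Then |CJ| = |J − C| = 26.347.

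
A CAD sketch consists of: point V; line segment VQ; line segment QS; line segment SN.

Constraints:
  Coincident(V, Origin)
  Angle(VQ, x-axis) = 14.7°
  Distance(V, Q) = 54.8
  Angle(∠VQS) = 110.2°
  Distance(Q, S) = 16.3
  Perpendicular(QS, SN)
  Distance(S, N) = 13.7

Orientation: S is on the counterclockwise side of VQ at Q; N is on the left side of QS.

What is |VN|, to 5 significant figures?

51.615

∠VQS = 110.2°, so QS runs at 14.7° + (180° − 110.2°) = 84.500° from the x-axis; with |QS| = 16.3, S = Q + 16.3·(cos 84.500°, sin 84.500°) = (54.569, 30.131). QS ⟂ SN; with |SN| = 13.7 on the left of QS, N = S + 13.7·(-0.99540, 0.095846) = (40.932, 31.444). Then |VN| = |N − V| = 51.615.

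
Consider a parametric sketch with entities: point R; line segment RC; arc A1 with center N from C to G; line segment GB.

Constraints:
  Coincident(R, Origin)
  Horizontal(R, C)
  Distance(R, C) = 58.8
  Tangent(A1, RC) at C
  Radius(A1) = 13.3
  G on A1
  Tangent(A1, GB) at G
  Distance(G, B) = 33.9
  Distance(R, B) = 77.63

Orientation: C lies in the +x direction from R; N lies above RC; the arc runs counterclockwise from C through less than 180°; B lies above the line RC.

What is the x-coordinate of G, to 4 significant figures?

71.29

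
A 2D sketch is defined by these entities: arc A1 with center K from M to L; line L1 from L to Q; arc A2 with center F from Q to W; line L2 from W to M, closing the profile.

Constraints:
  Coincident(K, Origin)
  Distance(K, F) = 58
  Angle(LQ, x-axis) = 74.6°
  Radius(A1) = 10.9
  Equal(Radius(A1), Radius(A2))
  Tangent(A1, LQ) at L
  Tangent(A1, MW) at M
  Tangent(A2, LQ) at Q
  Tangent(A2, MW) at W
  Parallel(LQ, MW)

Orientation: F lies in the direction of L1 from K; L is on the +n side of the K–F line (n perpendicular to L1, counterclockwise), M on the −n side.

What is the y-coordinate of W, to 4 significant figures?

53.02

The slot axis is L1's direction at 74.6°, so u = (cos 74.6°, sin 74.6°) = (0.2656, 0.9641) and n = (−sin 74.6°, cos 74.6°) = (-0.9641, 0.2656). K is at the origin and F lies 58.0 along u from K, so F = 58.0·u = (15.40, 55.92). Tangency of A1 to both parallel lines with radius 10.9 puts L and M at K ± 10.9·n: L = (-10.51, 2.895), M = (10.51, -2.895). Equal radii place Q and W the same way about F: Q = F + 10.9·n = (4.894, 58.81), W = F − 10.9·n = (25.91, 53.02). So W.y = 53.02.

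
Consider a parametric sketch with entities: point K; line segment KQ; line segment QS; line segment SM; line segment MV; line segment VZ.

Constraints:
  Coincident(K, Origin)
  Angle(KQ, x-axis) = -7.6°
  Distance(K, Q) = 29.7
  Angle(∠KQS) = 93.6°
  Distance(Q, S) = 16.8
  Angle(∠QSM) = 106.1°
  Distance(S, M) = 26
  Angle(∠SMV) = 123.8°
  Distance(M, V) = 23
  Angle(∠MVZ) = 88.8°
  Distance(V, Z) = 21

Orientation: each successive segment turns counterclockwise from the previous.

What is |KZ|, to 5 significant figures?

4.8068

∠SMV = 123.8° gives MV at -151.10° from the x-axis; with |MV| = 23.0, V = (-10.537, 13.361). ∠MVZ = 88.8° gives VZ at -59.900° from the x-axis; with |VZ| = 21.0, Z = (-0.0057680, -4.8068). Then |KZ| = |Z − K| = 4.8068.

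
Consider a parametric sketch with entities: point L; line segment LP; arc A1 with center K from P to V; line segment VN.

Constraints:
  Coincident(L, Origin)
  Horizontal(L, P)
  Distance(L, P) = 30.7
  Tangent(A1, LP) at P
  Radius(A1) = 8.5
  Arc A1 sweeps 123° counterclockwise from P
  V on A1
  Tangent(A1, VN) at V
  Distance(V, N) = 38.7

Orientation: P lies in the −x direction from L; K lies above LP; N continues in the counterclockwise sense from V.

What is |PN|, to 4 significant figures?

47.67

On A1, P sits at bearing -90° from K; a 123° counterclockwise sweep puts V at bearing 33°, so V = K + 8.5·(cos 33°, sin 33°) = (-23.57, 13.13). Since A1 is tangent to VN there, KV ⟂ VN, so VN runs along (−sin 33°, cos 33°); with |VN| = 38.7, N = (-44.65, 45.59). Then |PN| = |N − P| = 47.67.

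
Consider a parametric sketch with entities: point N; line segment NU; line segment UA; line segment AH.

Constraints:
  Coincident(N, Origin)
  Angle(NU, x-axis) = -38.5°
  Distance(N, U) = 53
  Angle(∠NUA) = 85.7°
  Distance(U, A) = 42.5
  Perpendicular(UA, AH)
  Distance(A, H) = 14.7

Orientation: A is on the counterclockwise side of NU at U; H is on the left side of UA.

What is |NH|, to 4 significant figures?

54.22

∠NUA = 85.7°, so UA runs at -38.5° + (180° − 85.7°) = 55.80° from the x-axis; with |UA| = 42.5, A = U + 42.5·(cos 55.80°, sin 55.80°) = (65.37, 2.158). UA ⟂ AH; with |AH| = 14.7 on the left of UA, H = A + 14.7·(-0.8271, 0.5621) = (53.21, 10.42). Then |NH| = |H − N| = 54.22.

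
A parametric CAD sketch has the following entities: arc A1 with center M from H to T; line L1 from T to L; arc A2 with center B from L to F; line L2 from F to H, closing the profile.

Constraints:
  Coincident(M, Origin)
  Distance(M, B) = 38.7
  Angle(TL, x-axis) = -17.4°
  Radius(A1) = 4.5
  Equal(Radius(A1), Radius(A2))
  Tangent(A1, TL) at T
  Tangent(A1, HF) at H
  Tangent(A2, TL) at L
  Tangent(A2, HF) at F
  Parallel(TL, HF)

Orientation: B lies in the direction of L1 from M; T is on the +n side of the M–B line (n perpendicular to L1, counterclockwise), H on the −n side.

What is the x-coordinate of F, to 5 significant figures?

35.583

Tangency of A1 to both parallel lines with radius 4.5 puts T and H at M ± 4.5·n: T = (1.3457, 4.2941), H = (-1.3457, -4.2941). Equal radii place L and F the same way about B: L = B + 4.5·n = (38.275, -7.2788), F = B − 4.5·n = (35.583, -15.867). So F.x = 35.583.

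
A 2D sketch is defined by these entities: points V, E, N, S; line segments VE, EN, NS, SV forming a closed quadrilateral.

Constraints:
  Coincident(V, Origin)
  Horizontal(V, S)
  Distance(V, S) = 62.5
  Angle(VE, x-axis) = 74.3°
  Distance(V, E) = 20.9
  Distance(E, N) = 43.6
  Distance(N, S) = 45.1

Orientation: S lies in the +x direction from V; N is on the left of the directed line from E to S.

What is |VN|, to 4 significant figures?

60.11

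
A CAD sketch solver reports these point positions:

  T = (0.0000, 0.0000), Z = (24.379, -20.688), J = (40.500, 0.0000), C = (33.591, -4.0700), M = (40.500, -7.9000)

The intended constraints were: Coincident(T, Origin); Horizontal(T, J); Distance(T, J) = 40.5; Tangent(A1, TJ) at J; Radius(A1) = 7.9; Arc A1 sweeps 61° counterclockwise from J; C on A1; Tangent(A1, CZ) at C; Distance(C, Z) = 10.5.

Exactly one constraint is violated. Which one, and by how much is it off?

Distance(C, Z) = 10.5 — off by 8.50.

T = (0.00, 0.00) ✓; T.y = 0.00, J.y = 0.00 ✓; |TJ| = 40.50 ✓; ∠(MJ, JT) = 90.00° ✓; |MJ| = 7.900 ✓; bearing(M→C) − bearing(M→J) = 61.00° ✓; |MC| = 7.900 ✓; ∠(MC, CZ) = 90.00° ✓; |CZ| = 19.00 ✗.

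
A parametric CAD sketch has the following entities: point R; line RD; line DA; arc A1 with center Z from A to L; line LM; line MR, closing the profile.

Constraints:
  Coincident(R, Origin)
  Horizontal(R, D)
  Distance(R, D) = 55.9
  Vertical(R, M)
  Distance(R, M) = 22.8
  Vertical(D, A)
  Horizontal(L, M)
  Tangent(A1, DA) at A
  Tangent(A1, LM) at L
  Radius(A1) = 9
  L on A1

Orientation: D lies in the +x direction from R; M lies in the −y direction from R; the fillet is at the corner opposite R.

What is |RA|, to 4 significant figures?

57.58

R is at the origin; RD is horizontal with |RD| = 55.9 and D on the +x side, so D = (55.90, 0.000). R and M share the same x with |RM| = 22.8 and M on the −y side, so M = (0.000, -22.80). The virtual corner opposite R is at (55.90, -22.80). A1 meets DA tangentially, so ZA is at right angles to DA and since A1 is tangent to LM there, ZL ⟂ LM, with radius 9.0, so the center Z sits 9.0 in from both sides at Z = (46.90, -13.80). That places the tangent points at A = (55.90, -13.80) on DA and L = (46.90, -22.80) on LM. Then |RA| = |A − R| = 57.58.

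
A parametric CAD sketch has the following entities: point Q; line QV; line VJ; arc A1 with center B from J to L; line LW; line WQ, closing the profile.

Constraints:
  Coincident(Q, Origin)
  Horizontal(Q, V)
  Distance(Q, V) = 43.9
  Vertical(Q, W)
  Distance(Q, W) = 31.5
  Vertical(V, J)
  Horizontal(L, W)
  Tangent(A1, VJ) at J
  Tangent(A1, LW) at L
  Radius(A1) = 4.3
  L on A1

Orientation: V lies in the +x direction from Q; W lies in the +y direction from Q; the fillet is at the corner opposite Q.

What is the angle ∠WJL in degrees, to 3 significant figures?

39.4°

Q is at the origin; QV is horizontal with |QV| = 43.9 and V on the +x side, so V = (43.9, 0.00). Q and W share the same x with |QW| = 31.5 and W on the +y side, so W = (0.00, 31.5). The virtual corner opposite Q is at (43.9, 31.5). A1 meets VJ tangentially, so BJ is at right angles to VJ and tangency of A1 to LW means the radius BL is perpendicular to LW, with radius 4.3, so the center B sits 4.3 in from both sides at B = (39.6, 27.2). That places the tangent points at J = (43.9, 27.2) on VJ and L = (39.6, 31.5) on LW. Then cos ∠WJL = JW·JL / (|JW||JL|), giving 39.4°.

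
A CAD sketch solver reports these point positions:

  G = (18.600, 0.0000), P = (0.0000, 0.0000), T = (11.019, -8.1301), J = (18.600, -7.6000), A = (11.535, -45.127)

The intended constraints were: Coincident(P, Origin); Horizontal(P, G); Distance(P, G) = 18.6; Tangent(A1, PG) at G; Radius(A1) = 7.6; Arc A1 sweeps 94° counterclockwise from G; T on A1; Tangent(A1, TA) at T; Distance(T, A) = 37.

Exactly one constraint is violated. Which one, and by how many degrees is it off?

Tangent(A1, TA) at T — off by 3.20°.

P = (0.00, 0.00) ✓; P.y = 0.00, G.y = 0.00 ✓; |PG| = 18.60 ✓; ∠(JG, GP) = 90.00° ✓; |JG| = 7.600 ✓; bearing(J→T) − bearing(J→G) = 94.00° ✓; |JT| = 7.600 ✓; ∠(JT, TA) = 93.20° ✗; |TA| = 37.00 ✓.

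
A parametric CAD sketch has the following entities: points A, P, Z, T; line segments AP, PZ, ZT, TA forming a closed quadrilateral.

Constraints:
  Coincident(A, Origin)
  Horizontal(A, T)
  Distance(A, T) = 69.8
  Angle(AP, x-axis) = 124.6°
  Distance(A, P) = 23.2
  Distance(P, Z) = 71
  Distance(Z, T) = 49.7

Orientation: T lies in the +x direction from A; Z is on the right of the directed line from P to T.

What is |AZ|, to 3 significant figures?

48.0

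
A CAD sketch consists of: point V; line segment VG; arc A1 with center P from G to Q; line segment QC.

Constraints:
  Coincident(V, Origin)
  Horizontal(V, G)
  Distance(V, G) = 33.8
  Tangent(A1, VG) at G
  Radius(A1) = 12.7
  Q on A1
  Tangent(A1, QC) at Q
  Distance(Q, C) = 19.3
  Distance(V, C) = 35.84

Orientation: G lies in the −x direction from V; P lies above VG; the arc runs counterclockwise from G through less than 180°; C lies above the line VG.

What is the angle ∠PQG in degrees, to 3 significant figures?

48.3°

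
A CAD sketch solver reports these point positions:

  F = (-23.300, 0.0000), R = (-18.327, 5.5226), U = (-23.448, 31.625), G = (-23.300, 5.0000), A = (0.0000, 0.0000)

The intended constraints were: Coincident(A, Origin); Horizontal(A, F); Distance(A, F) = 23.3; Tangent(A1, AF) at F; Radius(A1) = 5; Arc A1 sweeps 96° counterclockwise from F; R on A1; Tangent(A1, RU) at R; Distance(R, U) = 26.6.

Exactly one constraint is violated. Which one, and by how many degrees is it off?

Tangent(A1, RU) at R — off by 5.10°.

A = (0.00, 0.00) ✓; A.y = 0.00, F.y = 0.00 ✓; |AF| = 23.30 ✓; ∠(GF, FA) = 90.00° ✓; |GF| = 5.000 ✓; bearing(G→R) − bearing(G→F) = 96.00° ✓; |GR| = 5.000 ✓; ∠(GR, RU) = 84.90° ✗; |RU| = 26.60 ✓.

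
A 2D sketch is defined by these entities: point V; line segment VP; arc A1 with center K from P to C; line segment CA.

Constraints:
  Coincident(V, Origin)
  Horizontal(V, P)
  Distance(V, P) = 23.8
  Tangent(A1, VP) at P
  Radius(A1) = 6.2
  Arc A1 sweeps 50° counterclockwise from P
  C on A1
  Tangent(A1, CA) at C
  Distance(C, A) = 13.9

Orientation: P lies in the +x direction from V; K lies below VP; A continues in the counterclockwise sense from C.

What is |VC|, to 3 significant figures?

19.2

V is at the origin; V and P share the same y with |VP| = 23.8 and P on the +x side, so P = (23.8, 0.00). Tangency of A1 to VP means the radius KP is perpendicular to VP, so K = P + (0, -6.2) = (23.8, -6.20). On A1, P sits at bearing 90° from K; a 50° counterclockwise sweep puts C at bearing 140°, so C = K + 6.2·(cos 140°, sin 140°) = (19.1, -2.21). Then |VC| = |C − V| = 19.2.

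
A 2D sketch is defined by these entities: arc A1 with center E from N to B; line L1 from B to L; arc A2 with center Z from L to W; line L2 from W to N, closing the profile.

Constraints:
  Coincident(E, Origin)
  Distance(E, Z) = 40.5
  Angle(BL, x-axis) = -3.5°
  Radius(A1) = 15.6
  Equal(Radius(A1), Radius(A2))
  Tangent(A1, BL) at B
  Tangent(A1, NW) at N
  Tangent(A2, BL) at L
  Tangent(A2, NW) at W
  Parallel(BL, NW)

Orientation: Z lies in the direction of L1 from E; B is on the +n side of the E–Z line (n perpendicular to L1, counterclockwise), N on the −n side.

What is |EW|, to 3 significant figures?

43.4

Tangency of A1 to both parallel lines with radius 15.6 puts B and N at E ± 15.6·n: B = (0.952, 15.6), N = (-0.952, -15.6). Equal radii place L and W the same way about Z: L = Z + 15.6·n = (41.4, 13.1), W = Z − 15.6·n = (39.5, -18.0). Then |EW| = |W − E| = 43.4.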